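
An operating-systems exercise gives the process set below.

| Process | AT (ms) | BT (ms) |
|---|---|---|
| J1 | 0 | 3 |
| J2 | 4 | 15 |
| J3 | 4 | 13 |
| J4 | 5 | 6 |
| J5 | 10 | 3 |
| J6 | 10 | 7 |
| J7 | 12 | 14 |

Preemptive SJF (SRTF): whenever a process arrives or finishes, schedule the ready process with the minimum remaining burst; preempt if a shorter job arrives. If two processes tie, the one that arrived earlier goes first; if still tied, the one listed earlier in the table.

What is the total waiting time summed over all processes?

85

Timeline: | J1 0-3 | idle 3-4 | J3 4-5 | J4 5-11 | J5 11-14 | J6 14-21 | J3 21-33 | J7 33-47 | J2 47-62 |
Completion: J1=3  J2=62  J3=33  J4=11  J5=14  J6=21  J7=47
Turnaround (C−A): J1=3  J2=58  J3=29  J4=6  J5=4  J6=11  J7=35
Waiting = turnaround − burst: J1=0, J2=43, J3=16, J4=0, J5=1, J6=4, J7=21
Total waiting = 0 + 43 + 16 + 0 + 1 + 4 + 21 = 85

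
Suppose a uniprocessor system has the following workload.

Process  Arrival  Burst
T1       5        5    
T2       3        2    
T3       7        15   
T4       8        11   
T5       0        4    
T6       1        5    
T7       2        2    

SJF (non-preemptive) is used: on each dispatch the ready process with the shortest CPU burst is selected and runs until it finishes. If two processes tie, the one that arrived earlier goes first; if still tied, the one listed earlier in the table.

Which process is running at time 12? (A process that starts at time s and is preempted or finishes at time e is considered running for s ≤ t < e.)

Gantt: | T5 0-4 | T7 4-6 | T2 6-8 | T6 8-13 | T1 13-18 | T4 18-29 | T3 29-44 |
Completion: T1=18  T2=8  T3=44  T4=29  T5=4  T6=13  T7=6
Turnaround (C−A): T1=13  T2=5  T3=37  T4=21  T5=4  T6=12  T7=4

T6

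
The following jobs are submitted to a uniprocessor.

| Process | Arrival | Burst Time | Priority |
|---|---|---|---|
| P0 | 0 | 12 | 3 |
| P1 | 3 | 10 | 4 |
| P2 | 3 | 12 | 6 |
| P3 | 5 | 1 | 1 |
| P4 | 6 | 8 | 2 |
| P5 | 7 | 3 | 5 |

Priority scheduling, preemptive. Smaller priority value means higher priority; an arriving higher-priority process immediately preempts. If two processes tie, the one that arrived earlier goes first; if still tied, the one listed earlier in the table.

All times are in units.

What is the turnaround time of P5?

27

Timeline: | P0 0-5 | P3 5-6 | P4 6-14 | P0 14-21 | P1 21-31 | P5 31-34 | P2 34-46 |
Completion: P0=21  P1=31  P2=46  P3=6  P4=14  P5=34
Turnaround (C−A): P0=21  P1=28  P2=43  P3=1  P4=8  P5=27
Turnaround(P5) = completion − arrival = 34 − 7 = 27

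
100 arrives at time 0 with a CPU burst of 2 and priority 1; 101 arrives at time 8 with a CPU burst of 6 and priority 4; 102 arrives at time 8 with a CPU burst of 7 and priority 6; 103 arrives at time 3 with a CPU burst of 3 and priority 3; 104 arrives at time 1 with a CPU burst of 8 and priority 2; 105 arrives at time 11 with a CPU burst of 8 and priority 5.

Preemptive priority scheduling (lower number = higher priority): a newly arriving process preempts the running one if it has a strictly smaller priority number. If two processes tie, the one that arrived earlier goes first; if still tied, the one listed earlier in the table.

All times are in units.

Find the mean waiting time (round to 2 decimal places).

6.67

Timeline: | 100 0-2 | 104 2-10 | 103 10-13 | 101 13-19 | 105 19-27 | 102 27-34 |
Completion: 100=2  101=19  102=34  103=13  104=10  105=27
Waiting times: 100=0, 101=5, 102=19, 103=7, 104=1, 105=8
Average waiting = (0+5+19+7+1+8) / 6 = 40/6 = 6.67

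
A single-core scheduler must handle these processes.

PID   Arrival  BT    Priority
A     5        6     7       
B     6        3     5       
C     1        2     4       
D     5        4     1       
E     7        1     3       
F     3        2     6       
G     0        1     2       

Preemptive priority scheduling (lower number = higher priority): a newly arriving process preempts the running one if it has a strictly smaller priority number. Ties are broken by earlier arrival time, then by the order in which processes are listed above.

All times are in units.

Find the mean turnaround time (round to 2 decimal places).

Timeline: | G 0-1 | C 1-3 | F 3-5 | D 5-9 | E 9-10 | B 10-13 | A 13-19 |
Completion: A=19  B=13  C=3  D=9  E=10  F=5  G=1
Turnaround (C−A): A=14  B=7  C=2  D=4  E=3  F=2  G=1
Turnaround times: A=14, B=7, C=2, D=4, E=3, F=2, G=1
Average turnaround = (14+7+2+4+3+2+1) / 7 = 33/7 = 4.71

4.71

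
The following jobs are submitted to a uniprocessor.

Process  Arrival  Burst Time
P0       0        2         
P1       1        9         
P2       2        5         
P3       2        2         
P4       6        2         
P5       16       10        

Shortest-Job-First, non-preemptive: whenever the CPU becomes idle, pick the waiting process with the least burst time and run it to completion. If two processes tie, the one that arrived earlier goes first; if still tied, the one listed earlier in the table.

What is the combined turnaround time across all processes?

Timeline: | P0 0-2 | P3 2-4 | P2 4-9 | P4 9-11 | P1 11-20 | P5 20-30 |
Completion: P0=2  P1=20  P2=9  P3=4  P4=11  P5=30
Turnaround = completion − arrival: P0=2, P1=19, P2=7, P3=2, P4=5, P5=14
Total turnaround = 2 + 19 + 7 + 2 + 5 + 14 = 49

49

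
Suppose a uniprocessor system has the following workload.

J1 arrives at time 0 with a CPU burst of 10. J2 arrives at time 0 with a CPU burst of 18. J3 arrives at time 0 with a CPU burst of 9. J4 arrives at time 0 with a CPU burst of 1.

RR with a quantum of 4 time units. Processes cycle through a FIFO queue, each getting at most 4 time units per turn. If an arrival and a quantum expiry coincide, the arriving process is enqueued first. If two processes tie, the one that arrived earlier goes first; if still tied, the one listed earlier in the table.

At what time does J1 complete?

Schedule: | J1 0-4 | J2 4-8 | J3 8-12 | J4 12-13 | J1 13-17 | J2 17-21 | J3 21-25 | J1 25-27 | J2 27-31 | J3 31-32 | J2 32-38 |
Completion: J1=27  J2=38  J3=32  J4=13

27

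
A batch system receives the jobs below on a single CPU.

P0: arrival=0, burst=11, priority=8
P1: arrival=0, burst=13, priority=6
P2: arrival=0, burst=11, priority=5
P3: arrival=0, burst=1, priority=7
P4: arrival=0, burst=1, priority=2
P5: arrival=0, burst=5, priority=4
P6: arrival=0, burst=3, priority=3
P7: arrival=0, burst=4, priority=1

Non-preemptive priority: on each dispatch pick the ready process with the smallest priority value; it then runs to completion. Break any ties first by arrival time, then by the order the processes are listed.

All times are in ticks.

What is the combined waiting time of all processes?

Schedule: | P7 0-4 | P4 4-5 | P6 5-8 | P5 8-13 | P2 13-24 | P1 24-37 | P3 37-38 | P0 38-49 |
Completion: P0=49  P1=37  P2=24  P3=38  P4=5  P5=13  P6=8  P7=4
Turnaround (C−A): P0=49  P1=37  P2=24  P3=38  P4=5  P5=13  P6=8  P7=4
Waiting = turnaround − burst: P0=38, P1=24, P2=13, P3=37, P4=4, P5=8, P6=5, P7=0
Total waiting = 38 + 24 + 13 + 37 + 4 + 8 + 5 + 0 = 129

129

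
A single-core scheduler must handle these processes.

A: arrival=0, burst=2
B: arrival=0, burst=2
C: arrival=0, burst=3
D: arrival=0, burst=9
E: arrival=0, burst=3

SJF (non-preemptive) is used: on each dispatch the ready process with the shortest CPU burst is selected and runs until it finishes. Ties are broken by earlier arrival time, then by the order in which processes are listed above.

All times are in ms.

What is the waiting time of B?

Gantt: | A 0-2 | B 2-4 | C 4-7 | E 7-10 | D 10-19 |
Completion: A=2  B=4  C=7  D=19  E=10
Turnaround (C−A): A=2  B=4  C=7  D=19  E=10
Waiting(B) = turnaround − burst = 4 − 2 = 2

2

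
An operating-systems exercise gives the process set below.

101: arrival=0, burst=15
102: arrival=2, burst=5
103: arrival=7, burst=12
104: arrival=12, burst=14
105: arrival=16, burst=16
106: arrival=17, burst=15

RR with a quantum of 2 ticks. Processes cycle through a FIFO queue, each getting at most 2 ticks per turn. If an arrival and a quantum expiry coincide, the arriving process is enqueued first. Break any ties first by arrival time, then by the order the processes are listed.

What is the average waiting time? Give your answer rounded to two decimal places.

Gantt: | 101 0-2 | 102 2-4 | 101 4-6 | 102 6-8 | 101 8-10 | 103 10-12 | 102 12-13 | 101 13-15 | 104 15-17 | 103 17-19 | 101 19-21 | 105 21-23 | 106 23-25 | 104 25-27 | 103 27-29 | 101 29-31 | 105 31-33 | 106 33-35 | 104 35-37 | 103 37-39 | 101 39-41 | 105 41-43 | 106 43-45 | 104 45-47 | 103 47-49 | 101 49-50 | 105 50-52 | 106 52-54 | 104 54-56 | 103 56-58 | 105 58-60 | 106 60-62 | 104 62-64 | 105 64-66 | 106 66-68 | 104 68-70 | 105 70-72 | 106 72-74 | 105 74-76 | 106 76-77 |
Completion: 101=50  102=13  103=58  104=70  105=76  106=77
Turnaround (C−A): 101=50  102=11  103=51  104=58  105=60  106=60
Waiting times: 101=35, 102=6, 103=39, 104=44, 105=44, 106=45
Average waiting = (35+6+39+44+44+45) / 6 = 213/6 = 35.50

35.50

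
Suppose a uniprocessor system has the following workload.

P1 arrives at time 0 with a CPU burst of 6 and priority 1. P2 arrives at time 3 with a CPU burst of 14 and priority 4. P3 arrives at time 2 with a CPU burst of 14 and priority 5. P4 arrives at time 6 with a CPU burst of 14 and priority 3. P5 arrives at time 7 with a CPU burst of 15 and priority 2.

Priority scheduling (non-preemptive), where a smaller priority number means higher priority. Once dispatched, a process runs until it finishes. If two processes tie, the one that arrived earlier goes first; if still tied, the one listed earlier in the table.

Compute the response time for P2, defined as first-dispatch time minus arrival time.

Timeline: | P1 0-6 | P4 6-20 | P5 20-35 | P2 35-49 | P3 49-63 |
Completion: P1=6  P2=49  P3=63  P4=20  P5=35
Turnaround (C−A): P1=6  P2=46  P3=61  P4=14  P5=28
Response(P2) = first start − arrival = 35 − 3 = 32

32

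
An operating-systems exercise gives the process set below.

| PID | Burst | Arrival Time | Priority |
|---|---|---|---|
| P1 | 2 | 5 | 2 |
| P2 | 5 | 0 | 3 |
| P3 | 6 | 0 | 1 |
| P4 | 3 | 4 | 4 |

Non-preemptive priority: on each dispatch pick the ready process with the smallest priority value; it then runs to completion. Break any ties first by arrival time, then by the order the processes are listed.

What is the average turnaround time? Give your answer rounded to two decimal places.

Timeline: | P3 0-6 | P1 6-8 | P2 8-13 | P4 13-16 |
Completion: P1=8  P2=13  P3=6  P4=16
Turnaround (C−A): P1=3  P2=13  P3=6  P4=12
Turnaround times: P1=3, P2=13, P3=6, P4=12
Average turnaround = (3+13+6+12) / 4 = 34/4 = 8.50

8.50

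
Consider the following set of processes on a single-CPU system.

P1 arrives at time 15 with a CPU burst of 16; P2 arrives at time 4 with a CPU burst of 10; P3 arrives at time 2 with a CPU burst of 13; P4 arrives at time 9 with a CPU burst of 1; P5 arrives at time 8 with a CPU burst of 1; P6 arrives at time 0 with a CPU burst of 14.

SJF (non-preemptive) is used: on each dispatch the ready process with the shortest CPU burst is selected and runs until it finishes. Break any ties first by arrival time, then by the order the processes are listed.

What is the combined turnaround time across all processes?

127

Gantt: | P6 0-14 | P5 14-15 | P4 15-16 | P2 16-26 | P3 26-39 | P1 39-55 |
Completion: P1=55  P2=26  P3=39  P4=16  P5=15  P6=14
Turnaround = completion − arrival: P1=40, P2=22, P3=37, P4=7, P5=7, P6=14
Total turnaround = 40 + 22 + 37 + 7 + 7 + 14 = 127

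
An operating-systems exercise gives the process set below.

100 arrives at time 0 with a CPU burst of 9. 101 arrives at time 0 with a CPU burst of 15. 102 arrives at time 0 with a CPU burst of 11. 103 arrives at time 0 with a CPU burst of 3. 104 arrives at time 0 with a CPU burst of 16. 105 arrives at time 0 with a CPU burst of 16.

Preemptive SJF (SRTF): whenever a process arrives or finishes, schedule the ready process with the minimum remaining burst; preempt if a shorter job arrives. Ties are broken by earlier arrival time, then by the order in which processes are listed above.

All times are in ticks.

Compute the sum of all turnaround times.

200

Gantt: | 103 0-3 | 100 3-12 | 102 12-23 | 101 23-38 | 104 38-54 | 105 54-70 |
Completion: 100=12  101=38  102=23  103=3  104=54  105=70
Turnaround = completion − arrival: 100=12, 101=38, 102=23, 103=3, 104=54, 105=70
Total turnaround = 12 + 38 + 23 + 3 + 54 + 70 = 200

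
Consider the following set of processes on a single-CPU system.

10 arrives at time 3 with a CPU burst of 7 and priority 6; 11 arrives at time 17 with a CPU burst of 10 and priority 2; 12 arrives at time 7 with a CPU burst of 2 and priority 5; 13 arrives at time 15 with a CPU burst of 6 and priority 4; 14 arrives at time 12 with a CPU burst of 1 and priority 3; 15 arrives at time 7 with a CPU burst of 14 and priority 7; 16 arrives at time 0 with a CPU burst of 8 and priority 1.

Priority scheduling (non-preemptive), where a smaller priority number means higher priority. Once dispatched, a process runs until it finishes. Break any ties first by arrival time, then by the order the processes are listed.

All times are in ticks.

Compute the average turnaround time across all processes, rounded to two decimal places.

Schedule: | 16 0-8 | 12 8-10 | 10 10-17 | 11 17-27 | 14 27-28 | 13 28-34 | 15 34-48 |
Completion: 10=17  11=27  12=10  13=34  14=28  15=48  16=8
Turnaround (C−A): 10=14  11=10  12=3  13=19  14=16  15=41  16=8
Turnaround times: 10=14, 11=10, 12=3, 13=19, 14=16, 15=41, 16=8
Average turnaround = (14+10+3+19+16+41+8) / 7 = 111/7 = 15.86

15.86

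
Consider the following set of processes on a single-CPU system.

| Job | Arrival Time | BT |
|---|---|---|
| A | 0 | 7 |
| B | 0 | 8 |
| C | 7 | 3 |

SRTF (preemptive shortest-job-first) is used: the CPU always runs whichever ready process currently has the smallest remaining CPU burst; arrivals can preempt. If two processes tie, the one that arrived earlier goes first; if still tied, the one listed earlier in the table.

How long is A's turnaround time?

Timeline: | A 0-7 | C 7-10 | B 10-18 |
Completion: A=7  B=18  C=10
Turnaround (C−A): A=7  B=18  C=3
Turnaround(A) = completion − arrival = 7 − 0 = 7

7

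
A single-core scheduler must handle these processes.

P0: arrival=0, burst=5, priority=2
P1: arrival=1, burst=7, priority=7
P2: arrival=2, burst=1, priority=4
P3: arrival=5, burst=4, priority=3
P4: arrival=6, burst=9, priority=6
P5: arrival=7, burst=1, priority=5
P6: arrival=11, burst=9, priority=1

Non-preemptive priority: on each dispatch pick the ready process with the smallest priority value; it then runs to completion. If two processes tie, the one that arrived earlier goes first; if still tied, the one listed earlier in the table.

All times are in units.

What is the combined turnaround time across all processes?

Schedule: | P0 0-5 | P3 5-9 | P2 9-10 | P5 10-11 | P6 11-20 | P4 20-29 | P1 29-36 |
Completion: P0=5  P1=36  P2=10  P3=9  P4=29  P5=11  P6=20
Turnaround = completion − arrival: P0=5, P1=35, P2=8, P3=4, P4=23, P5=4, P6=9
Total turnaround = 5 + 35 + 8 + 4 + 23 + 4 + 9 = 88

88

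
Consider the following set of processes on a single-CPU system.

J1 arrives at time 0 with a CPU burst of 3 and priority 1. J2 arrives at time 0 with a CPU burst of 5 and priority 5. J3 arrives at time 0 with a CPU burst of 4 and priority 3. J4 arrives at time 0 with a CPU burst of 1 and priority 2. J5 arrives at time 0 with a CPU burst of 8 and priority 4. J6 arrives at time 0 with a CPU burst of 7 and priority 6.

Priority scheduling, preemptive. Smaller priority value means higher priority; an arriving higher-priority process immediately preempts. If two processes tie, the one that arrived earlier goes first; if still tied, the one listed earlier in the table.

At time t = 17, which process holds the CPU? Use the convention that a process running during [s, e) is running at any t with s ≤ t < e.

Timeline: | J1 0-3 | J4 3-4 | J3 4-8 | J5 8-16 | J2 16-21 | J6 21-28 |
Completion: J1=3  J2=21  J3=8  J4=4  J5=16  J6=28
Turnaround (C−A): J1=3  J2=21  J3=8  J4=4  J5=16  J6=28

J2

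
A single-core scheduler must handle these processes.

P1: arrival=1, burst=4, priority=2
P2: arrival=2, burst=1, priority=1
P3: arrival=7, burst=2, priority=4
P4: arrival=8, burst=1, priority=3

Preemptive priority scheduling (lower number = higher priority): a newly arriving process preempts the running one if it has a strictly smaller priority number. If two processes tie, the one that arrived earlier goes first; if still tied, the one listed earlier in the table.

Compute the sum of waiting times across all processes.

Timeline: | idle 0-1 | P1 1-2 | P2 2-3 | P1 3-6 | idle 6-7 | P3 7-8 | P4 8-9 | P3 9-10 |
Completion: P1=6  P2=3  P3=10  P4=9
Turnaround (C−A): P1=5  P2=1  P3=3  P4=1
Waiting = turnaround − burst: P1=1, P2=0, P3=1, P4=0
Total waiting = 1 + 0 + 1 + 0 = 2

2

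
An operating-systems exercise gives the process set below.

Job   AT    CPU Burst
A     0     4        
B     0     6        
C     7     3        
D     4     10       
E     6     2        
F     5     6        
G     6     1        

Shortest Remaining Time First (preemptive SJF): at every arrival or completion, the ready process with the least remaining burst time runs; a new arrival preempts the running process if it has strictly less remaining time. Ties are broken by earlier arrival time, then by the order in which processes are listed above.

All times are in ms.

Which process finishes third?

Timeline: | A 0-4 | B 4-6 | G 6-7 | E 7-9 | C 9-12 | B 12-16 | F 16-22 | D 22-32 |
Completion: A=4  B=16  C=12  D=32  E=9  F=22  G=7
Finish order: A → G → E → C → B → F → D

E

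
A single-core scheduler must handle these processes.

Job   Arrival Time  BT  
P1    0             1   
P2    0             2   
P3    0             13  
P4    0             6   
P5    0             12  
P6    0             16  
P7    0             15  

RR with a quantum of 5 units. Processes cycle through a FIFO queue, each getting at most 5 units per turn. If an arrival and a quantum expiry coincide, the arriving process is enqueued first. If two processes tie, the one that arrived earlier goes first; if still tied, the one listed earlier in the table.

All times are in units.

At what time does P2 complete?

Schedule: | P1 0-1 | P2 1-3 | P3 3-8 | P4 8-13 | P5 13-18 | P6 18-23 | P7 23-28 | P3 28-33 | P4 33-34 | P5 34-39 | P6 39-44 | P7 44-49 | P3 49-52 | P5 52-54 | P6 54-59 | P7 59-64 | P6 64-65 |
Completion: P1=1  P2=3  P3=52  P4=34  P5=54  P6=65  P7=64
Turnaround (C−A): P1=1  P2=3  P3=52  P4=34  P5=54  P6=65  P7=64

3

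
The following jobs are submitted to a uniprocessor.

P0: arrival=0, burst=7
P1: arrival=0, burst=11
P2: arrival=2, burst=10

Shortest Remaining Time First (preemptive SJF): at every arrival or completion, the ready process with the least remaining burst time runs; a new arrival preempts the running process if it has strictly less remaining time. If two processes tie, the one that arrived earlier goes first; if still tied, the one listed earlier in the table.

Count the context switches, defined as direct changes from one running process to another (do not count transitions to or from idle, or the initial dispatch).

Schedule: | P0 0-7 | P2 7-17 | P1 17-28 |
Completion: P0=7  P1=28  P2=17
Turnaround (C−A): P0=7  P1=28  P2=15

2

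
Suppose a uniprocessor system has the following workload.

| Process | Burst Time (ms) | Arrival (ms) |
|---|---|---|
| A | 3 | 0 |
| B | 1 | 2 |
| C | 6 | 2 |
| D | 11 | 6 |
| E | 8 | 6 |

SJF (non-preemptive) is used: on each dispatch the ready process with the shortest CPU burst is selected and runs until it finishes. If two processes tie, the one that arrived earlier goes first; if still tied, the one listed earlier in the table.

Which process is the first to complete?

A

Timeline: | A 0-3 | B 3-4 | C 4-10 | E 10-18 | D 18-29 |
Completion: A=3  B=4  C=10  D=29  E=18
Turnaround (C−A): A=3  B=2  C=8  D=23  E=12
Finish order: A → B → C → E → D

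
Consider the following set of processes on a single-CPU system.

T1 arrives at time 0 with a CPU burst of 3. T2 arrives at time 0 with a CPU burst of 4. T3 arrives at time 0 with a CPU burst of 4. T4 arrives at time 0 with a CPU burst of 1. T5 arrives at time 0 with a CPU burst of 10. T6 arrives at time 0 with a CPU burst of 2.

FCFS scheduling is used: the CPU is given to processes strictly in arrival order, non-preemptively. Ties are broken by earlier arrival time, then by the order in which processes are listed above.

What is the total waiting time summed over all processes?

55

Schedule: | T1 0-3 | T2 3-7 | T3 7-11 | T4 11-12 | T5 12-22 | T6 22-24 |
Completion: T1=3  T2=7  T3=11  T4=12  T5=22  T6=24
Turnaround (C−A): T1=3  T2=7  T3=11  T4=12  T5=22  T6=24
Waiting = turnaround − burst: T1=0, T2=3, T3=7, T4=11, T5=12, T6=22
Total waiting = 0 + 3 + 7 + 11 + 12 + 22 = 55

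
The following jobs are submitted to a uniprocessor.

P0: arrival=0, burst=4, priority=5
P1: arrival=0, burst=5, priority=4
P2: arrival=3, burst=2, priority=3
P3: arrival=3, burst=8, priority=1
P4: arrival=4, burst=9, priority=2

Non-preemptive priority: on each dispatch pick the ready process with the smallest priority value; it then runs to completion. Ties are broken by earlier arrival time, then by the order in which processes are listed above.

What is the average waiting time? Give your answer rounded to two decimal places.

10.80

Schedule: | P1 0-5 | P3 5-13 | P4 13-22 | P2 22-24 | P0 24-28 |
Completion: P0=28  P1=5  P2=24  P3=13  P4=22
Turnaround (C−A): P0=28  P1=5  P2=21  P3=10  P4=18
Waiting times: P0=24, P1=0, P2=19, P3=2, P4=9
Average waiting = (24+0+19+2+9) / 5 = 54/5 = 10.80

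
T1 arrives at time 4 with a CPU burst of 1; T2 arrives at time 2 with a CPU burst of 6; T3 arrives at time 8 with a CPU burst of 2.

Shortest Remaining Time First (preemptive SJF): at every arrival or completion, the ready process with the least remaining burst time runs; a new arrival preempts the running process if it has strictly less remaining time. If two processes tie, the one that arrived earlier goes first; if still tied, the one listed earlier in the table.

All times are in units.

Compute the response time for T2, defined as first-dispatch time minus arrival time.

0

Gantt: | idle 0-2 | T2 2-4 | T1 4-5 | T2 5-9 | T3 9-11 |
Completion: T1=5  T2=9  T3=11
Response(T2) = first start − arrival = 2 − 2 = 0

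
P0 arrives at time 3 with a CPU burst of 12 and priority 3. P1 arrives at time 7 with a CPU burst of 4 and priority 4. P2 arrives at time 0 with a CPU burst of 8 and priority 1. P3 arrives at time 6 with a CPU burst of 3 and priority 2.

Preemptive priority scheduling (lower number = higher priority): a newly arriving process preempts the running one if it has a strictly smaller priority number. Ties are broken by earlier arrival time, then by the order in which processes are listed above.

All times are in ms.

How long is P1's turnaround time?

20

Timeline: | P2 0-8 | P3 8-11 | P0 11-23 | P1 23-27 |
Completion: P0=23  P1=27  P2=8  P3=11
Turnaround (C−A): P0=20  P1=20  P2=8  P3=5
Turnaround(P1) = completion − arrival = 27 − 7 = 20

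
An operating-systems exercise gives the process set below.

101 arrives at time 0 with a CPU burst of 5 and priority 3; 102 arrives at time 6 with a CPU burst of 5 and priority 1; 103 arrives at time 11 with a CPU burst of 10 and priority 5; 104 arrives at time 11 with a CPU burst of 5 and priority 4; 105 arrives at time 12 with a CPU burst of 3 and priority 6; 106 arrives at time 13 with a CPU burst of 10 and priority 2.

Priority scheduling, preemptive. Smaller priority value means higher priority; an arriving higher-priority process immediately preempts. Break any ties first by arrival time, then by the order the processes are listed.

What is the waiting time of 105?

Timeline: | 101 0-5 | idle 5-6 | 102 6-11 | 104 11-13 | 106 13-23 | 104 23-26 | 103 26-36 | 105 36-39 |
Completion: 101=5  102=11  103=36  104=26  105=39  106=23
Turnaround (C−A): 101=5  102=5  103=25  104=15  105=27  106=10
Waiting(105) = turnaround − burst = 27 − 3 = 24

24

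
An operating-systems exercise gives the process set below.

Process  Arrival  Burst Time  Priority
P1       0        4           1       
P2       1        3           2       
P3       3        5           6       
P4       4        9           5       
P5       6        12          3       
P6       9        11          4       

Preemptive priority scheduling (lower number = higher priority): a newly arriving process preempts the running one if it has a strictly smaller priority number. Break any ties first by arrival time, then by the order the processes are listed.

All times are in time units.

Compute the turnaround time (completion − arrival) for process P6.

21

Schedule: | P1 0-4 | P2 4-7 | P5 7-19 | P6 19-30 | P4 30-39 | P3 39-44 |
Completion: P1=4  P2=7  P3=44  P4=39  P5=19  P6=30
Turnaround(P6) = completion − arrival = 30 − 9 = 21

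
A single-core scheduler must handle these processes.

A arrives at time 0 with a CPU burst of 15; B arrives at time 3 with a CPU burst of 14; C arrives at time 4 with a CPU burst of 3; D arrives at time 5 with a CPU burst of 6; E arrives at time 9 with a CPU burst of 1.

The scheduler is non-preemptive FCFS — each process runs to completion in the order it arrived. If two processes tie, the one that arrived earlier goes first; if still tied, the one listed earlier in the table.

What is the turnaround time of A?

15

Timeline: | A 0-15 | B 15-29 | C 29-32 | D 32-38 | E 38-39 |
Completion: A=15  B=29  C=32  D=38  E=39
Turnaround(A) = completion − arrival = 15 − 0 = 15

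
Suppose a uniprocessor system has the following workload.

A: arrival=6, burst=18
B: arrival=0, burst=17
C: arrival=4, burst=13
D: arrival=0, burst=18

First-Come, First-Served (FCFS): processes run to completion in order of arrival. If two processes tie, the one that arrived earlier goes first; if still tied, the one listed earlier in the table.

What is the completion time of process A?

Gantt: | B 0-17 | D 17-35 | C 35-48 | A 48-66 |
Completion: A=66  B=17  C=48  D=35
Turnaround (C−A): A=60  B=17  C=44  D=35

66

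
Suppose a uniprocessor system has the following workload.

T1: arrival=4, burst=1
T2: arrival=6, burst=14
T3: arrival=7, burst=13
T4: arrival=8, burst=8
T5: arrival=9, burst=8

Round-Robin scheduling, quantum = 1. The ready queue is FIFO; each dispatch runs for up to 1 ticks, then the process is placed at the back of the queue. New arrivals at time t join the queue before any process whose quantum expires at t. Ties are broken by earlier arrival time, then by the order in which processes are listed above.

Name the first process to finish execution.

T1

Timeline: | idle 0-4 | T1 4-5 | idle 5-6 | T2 6-7 | T3 7-8 | T2 8-9 | T4 9-10 | T3 10-11 | T5 11-12 | T2 12-13 | T4 13-14 | T3 14-15 | T5 15-16 | T2 16-17 | T4 17-18 | T3 18-19 | T5 19-20 | T2 20-21 | T4 21-22 | T3 22-23 | T5 23-24 | T2 24-25 | T4 25-26 | T3 26-27 | T5 27-28 | T2 28-29 | T4 29-30 | T3 30-31 | T5 31-32 | T2 32-33 | T4 33-34 | T3 34-35 | T5 35-36 | T2 36-37 | T4 37-38 | T3 38-39 | T5 39-40 | T2 40-41 | T3 41-42 | T2 42-43 | T3 43-44 | T2 44-45 | T3 45-46 | T2 46-47 | T3 47-48 | T2 48-49 |
Completion: T1=5  T2=49  T3=48  T4=38  T5=40
Turnaround (C−A): T1=1  T2=43  T3=41  T4=30  T5=31
Finish order: T1 → T4 → T5 → T3 → T2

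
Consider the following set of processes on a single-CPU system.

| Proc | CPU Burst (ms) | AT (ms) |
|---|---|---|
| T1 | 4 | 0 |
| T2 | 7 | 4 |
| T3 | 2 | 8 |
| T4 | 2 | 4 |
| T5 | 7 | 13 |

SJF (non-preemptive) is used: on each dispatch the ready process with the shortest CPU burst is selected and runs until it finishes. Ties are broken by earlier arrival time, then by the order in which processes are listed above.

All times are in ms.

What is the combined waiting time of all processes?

9

Timeline: | T1 0-4 | T4 4-6 | T2 6-13 | T3 13-15 | T5 15-22 |
Completion: T1=4  T2=13  T3=15  T4=6  T5=22
Turnaround (C−A): T1=4  T2=9  T3=7  T4=2  T5=9
Waiting = turnaround − burst: T1=0, T2=2, T3=5, T4=0, T5=2
Total waiting = 0 + 2 + 5 + 0 + 2 = 9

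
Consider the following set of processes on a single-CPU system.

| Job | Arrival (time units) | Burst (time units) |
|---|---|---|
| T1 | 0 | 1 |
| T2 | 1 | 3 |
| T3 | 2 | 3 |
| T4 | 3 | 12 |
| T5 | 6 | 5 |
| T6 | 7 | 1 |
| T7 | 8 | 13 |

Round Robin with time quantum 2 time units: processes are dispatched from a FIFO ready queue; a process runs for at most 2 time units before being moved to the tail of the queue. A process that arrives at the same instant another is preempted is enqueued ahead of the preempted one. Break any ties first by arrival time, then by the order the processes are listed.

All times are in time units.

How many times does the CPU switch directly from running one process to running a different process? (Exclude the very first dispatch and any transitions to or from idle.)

19

Timeline: | T1 0-1 | T2 1-3 | T3 3-5 | T4 5-7 | T2 7-8 | T3 8-9 | T5 9-11 | T6 11-12 | T4 12-14 | T7 14-16 | T5 16-18 | T4 18-20 | T7 20-22 | T5 22-23 | T4 23-25 | T7 25-27 | T4 27-29 | T7 29-31 | T4 31-33 | T7 33-38 |
Completion: T1=1  T2=8  T3=9  T4=33  T5=23  T6=12  T7=38
Turnaround (C−A): T1=1  T2=7  T3=7  T4=30  T5=17  T6=5  T7=30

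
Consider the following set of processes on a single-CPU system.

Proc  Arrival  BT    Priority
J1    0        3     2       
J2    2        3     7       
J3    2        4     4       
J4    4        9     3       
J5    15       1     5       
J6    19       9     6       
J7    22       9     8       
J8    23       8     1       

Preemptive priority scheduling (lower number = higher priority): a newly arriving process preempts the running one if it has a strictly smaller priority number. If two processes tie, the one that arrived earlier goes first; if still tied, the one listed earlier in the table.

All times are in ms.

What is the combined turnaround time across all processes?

112

Timeline: | J1 0-3 | J3 3-4 | J4 4-13 | J3 13-16 | J5 16-17 | J2 17-19 | J6 19-23 | J8 23-31 | J6 31-36 | J2 36-37 | J7 37-46 |
Completion: J1=3  J2=37  J3=16  J4=13  J5=17  J6=36  J7=46  J8=31
Turnaround (C−A): J1=3  J2=35  J3=14  J4=9  J5=2  J6=17  J7=24  J8=8
Turnaround = completion − arrival: J1=3, J2=35, J3=14, J4=9, J5=2, J6=17, J7=24, J8=8
Total turnaround = 3 + 35 + 14 + 9 + 2 + 17 + 24 + 8 = 112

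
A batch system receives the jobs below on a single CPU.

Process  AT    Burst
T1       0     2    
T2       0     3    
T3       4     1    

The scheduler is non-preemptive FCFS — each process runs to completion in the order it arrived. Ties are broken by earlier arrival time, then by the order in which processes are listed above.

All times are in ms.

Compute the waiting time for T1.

Timeline: | T1 0-2 | T2 2-5 | T3 5-6 |
Completion: T1=2  T2=5  T3=6
Turnaround (C−A): T1=2  T2=5  T3=2
Waiting(T1) = turnaround − burst = 2 − 2 = 0

0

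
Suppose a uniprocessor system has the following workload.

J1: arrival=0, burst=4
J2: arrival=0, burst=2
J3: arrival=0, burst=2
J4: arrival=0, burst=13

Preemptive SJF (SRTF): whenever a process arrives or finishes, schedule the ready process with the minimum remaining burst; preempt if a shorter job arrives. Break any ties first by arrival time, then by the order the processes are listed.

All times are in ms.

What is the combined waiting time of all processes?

Schedule: | J2 0-2 | J3 2-4 | J1 4-8 | J4 8-21 |
Completion: J1=8  J2=2  J3=4  J4=21
Turnaround (C−A): J1=8  J2=2  J3=4  J4=21
Waiting = turnaround − burst: J1=4, J2=0, J3=2, J4=8
Total waiting = 4 + 0 + 2 + 8 = 14

14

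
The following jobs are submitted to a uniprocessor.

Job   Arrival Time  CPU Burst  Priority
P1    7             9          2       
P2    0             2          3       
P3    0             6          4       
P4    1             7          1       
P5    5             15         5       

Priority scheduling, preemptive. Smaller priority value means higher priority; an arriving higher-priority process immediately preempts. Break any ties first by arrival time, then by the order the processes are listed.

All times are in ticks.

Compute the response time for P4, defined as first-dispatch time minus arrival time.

0

Timeline: | P2 0-1 | P4 1-8 | P1 8-17 | P2 17-18 | P3 18-24 | P5 24-39 |
Completion: P1=17  P2=18  P3=24  P4=8  P5=39
Turnaround (C−A): P1=10  P2=18  P3=24  P4=7  P5=34
Response(P4) = first start − arrival = 1 − 1 = 0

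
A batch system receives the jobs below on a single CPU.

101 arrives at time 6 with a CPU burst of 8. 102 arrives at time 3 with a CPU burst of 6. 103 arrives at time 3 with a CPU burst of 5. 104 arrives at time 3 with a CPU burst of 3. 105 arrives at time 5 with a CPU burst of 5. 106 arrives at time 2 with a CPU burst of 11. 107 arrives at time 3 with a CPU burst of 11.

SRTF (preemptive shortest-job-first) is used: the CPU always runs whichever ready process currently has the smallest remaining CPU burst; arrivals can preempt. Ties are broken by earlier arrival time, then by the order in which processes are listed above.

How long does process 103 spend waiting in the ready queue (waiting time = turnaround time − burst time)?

Timeline: | idle 0-2 | 106 2-3 | 104 3-6 | 103 6-11 | 105 11-16 | 102 16-22 | 101 22-30 | 106 30-40 | 107 40-51 |
Completion: 101=30  102=22  103=11  104=6  105=16  106=40  107=51
Waiting(103) = turnaround − burst = 8 − 5 = 3

3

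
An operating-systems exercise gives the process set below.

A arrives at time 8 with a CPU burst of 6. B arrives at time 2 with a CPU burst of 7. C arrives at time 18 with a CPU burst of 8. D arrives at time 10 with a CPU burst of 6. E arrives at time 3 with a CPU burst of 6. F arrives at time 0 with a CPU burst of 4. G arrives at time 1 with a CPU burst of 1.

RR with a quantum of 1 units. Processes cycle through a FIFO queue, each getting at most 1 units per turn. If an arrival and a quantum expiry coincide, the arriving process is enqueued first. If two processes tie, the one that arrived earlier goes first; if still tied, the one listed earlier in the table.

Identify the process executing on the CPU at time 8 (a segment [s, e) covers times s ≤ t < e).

F

Schedule: | F 0-1 | G 1-2 | F 2-3 | B 3-4 | E 4-5 | F 5-6 | B 6-7 | E 7-8 | F 8-9 | B 9-10 | A 10-11 | E 11-12 | D 12-13 | B 13-14 | A 14-15 | E 15-16 | D 16-17 | B 17-18 | A 18-19 | E 19-20 | D 20-21 | C 21-22 | B 22-23 | A 23-24 | E 24-25 | D 25-26 | C 26-27 | B 27-28 | A 28-29 | D 29-30 | C 30-31 | A 31-32 | D 32-33 | C 33-38 |
Completion: A=32  B=28  C=38  D=33  E=25  F=9  G=2
Turnaround (C−A): A=24  B=26  C=20  D=23  E=22  F=9  G=1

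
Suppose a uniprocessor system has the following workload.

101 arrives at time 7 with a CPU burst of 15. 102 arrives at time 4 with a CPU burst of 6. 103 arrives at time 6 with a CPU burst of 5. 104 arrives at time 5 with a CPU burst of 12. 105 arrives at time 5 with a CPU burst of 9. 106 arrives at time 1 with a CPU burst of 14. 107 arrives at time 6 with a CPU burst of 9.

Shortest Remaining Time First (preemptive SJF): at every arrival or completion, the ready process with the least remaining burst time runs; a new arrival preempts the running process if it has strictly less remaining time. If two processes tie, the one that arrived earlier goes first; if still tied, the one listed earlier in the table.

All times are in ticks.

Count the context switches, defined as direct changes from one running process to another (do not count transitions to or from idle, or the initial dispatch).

7

Schedule: | idle 0-1 | 106 1-4 | 102 4-10 | 103 10-15 | 105 15-24 | 107 24-33 | 106 33-44 | 104 44-56 | 101 56-71 |
Completion: 101=71  102=10  103=15  104=56  105=24  106=44  107=33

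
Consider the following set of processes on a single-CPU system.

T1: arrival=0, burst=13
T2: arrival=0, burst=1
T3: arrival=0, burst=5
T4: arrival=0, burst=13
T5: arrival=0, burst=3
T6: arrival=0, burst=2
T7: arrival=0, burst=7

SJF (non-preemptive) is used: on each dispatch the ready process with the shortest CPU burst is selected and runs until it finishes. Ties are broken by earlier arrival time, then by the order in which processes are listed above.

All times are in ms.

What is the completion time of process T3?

Timeline: | T2 0-1 | T6 1-3 | T5 3-6 | T3 6-11 | T7 11-18 | T1 18-31 | T4 31-44 |
Completion: T1=31  T2=1  T3=11  T4=44  T5=6  T6=3  T7=18
Turnaround (C−A): T1=31  T2=1  T3=11  T4=44  T5=6  T6=3  T7=18

11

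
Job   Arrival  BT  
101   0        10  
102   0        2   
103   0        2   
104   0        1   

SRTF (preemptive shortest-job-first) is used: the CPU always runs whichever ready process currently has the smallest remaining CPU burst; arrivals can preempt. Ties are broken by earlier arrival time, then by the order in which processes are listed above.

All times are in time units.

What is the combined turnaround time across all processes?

Schedule: | 104 0-1 | 102 1-3 | 103 3-5 | 101 5-15 |
Completion: 101=15  102=3  103=5  104=1
Turnaround (C−A): 101=15  102=3  103=5  104=1
Turnaround = completion − arrival: 101=15, 102=3, 103=5, 104=1
Total turnaround = 15 + 3 + 5 + 1 = 24

24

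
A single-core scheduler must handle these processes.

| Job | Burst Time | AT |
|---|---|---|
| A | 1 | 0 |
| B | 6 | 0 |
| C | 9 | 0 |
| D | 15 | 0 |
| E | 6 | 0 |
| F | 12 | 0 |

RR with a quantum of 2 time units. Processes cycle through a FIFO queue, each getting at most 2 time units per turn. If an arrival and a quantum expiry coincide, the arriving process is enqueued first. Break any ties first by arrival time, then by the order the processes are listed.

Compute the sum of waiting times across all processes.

137

Timeline: | A 0-1 | B 1-3 | C 3-5 | D 5-7 | E 7-9 | F 9-11 | B 11-13 | C 13-15 | D 15-17 | E 17-19 | F 19-21 | B 21-23 | C 23-25 | D 25-27 | E 27-29 | F 29-31 | C 31-33 | D 33-35 | F 35-37 | C 37-38 | D 38-40 | F 40-42 | D 42-44 | F 44-46 | D 46-49 |
Completion: A=1  B=23  C=38  D=49  E=29  F=46
Waiting = turnaround − burst: A=0, B=17, C=29, D=34, E=23, F=34
Total waiting = 0 + 17 + 29 + 34 + 23 + 34 = 137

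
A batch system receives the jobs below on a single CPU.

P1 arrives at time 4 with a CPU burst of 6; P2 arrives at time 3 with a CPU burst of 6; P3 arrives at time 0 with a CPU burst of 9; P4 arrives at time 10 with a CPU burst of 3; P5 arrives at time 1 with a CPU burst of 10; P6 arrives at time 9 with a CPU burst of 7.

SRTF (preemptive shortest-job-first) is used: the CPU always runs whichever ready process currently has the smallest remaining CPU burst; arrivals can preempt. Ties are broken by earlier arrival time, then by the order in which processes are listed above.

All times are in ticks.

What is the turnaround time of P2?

15

Timeline: | P3 0-9 | P2 9-10 | P4 10-13 | P2 13-18 | P1 18-24 | P6 24-31 | P5 31-41 |
Completion: P1=24  P2=18  P3=9  P4=13  P5=41  P6=31
Turnaround (C−A): P1=20  P2=15  P3=9  P4=3  P5=40  P6=22
Turnaround(P2) = completion − arrival = 18 − 3 = 15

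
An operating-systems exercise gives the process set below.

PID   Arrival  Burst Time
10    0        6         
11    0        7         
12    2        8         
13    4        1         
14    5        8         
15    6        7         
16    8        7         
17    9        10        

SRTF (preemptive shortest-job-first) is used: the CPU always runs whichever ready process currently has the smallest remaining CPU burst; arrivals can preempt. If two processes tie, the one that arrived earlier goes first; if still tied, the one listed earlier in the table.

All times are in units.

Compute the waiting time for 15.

8

Schedule: | 10 0-4 | 13 4-5 | 10 5-7 | 11 7-14 | 15 14-21 | 16 21-28 | 12 28-36 | 14 36-44 | 17 44-54 |
Completion: 10=7  11=14  12=36  13=5  14=44  15=21  16=28  17=54
Turnaround (C−A): 10=7  11=14  12=34  13=1  14=39  15=15  16=20  17=45
Waiting(15) = turnaround − burst = 15 − 7 = 8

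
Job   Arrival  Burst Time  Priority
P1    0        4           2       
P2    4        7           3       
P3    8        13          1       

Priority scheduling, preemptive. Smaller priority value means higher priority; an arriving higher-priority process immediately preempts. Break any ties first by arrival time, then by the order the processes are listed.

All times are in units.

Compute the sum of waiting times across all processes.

Timeline: | P1 0-4 | P2 4-8 | P3 8-21 | P2 21-24 |
Completion: P1=4  P2=24  P3=21
Waiting = turnaround − burst: P1=0, P2=13, P3=0
Total waiting = 0 + 13 + 0 = 13

13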